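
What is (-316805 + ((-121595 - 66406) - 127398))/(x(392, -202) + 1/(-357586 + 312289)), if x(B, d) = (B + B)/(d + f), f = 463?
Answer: -92274599228/438427 ≈ -2.1047e+5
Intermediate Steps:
x(B, d) = 2*B/(463 + d) (x(B, d) = (B + B)/(d + 463) = (2*B)/(463 + d) = 2*B/(463 + d))
(-316805 + ((-121595 - 66406) - 127398))/(x(392, -202) + 1/(-357586 + 312289)) = (-316805 + ((-121595 - 66406) - 127398))/(2*392/(463 - 202) + 1/(-357586 + 312289)) = (-316805 + (-188001 - 127398))/(2*392/261 + 1/(-45297)) = (-316805 - 315399)/(2*392*(1/261) - 1/45297) = -632204/(784/261 - 1/45297) = -632204/438427/145957 = -632204*145957/438427 = -92274599228/438427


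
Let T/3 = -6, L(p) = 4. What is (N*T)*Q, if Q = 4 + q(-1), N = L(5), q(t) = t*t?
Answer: -360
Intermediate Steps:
q(t) = t²
N = 4
Q = 5 (Q = 4 + (-1)² = 4 + 1 = 5)
T = -18 (T = 3*(-6) = -18)
(N*T)*Q = (4*(-18))*5 = -72*5 = -360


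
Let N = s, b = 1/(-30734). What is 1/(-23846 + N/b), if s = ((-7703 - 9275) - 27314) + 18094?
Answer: 1/805145486 ≈ 1.2420e-9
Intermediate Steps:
b = -1/30734 ≈ -3.2537e-5
s = -26198 (s = (-16978 - 27314) + 18094 = -44292 + 18094 = -26198)
N = -26198
1/(-23846 + N/b) = 1/(-23846 - 26198/(-1/30734)) = 1/(-23846 - 26198*(-30734)) = 1/(-23846 + 805169332) = 1/805145486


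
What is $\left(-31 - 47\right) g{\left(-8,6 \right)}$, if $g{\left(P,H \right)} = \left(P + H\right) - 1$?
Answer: $234$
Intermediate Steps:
$g{\left(P,H \right)} = -1 + H + P$ ($g{\left(P,H \right)} = \left(H + P\right) - 1 = -1 + H + P$)
$\left(-31 - 47\right) g{\left(-8,6 \right)} = \left(-31 - 47\right) \left(-1 + 6 - 8\right) = \left(-78\right) \left(-3\right) = 234$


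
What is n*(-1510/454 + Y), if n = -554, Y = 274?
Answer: -34039422/227 ≈ -1.4995e+5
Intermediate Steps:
n*(-1510/454 + Y) = -554*(-1510/454 + 274) = -554*(-1510*1/454 + 274) = -554*(-755/227 + 274) = -554*61443/227 = -34039422/227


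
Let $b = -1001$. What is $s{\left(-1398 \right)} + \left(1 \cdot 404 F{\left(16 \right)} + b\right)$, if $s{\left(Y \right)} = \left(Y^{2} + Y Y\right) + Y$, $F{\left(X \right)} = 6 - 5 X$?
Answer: $3876513$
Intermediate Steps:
$s{\left(Y \right)} = Y + 2 Y^{2}$ ($s{\left(Y \right)} = \left(Y^{2} + Y^{2}\right) + Y = 2 Y^{2} + Y = Y + 2 Y^{2}$)
$s{\left(-1398 \right)} + \left(1 \cdot 404 F{\left(16 \right)} + b\right) = - 1398 \left(1 + 2 \left(-1398\right)\right) + \left(1 \cdot 404 \left(6 - 80\right) - 1001\right) = - 1398 \left(1 - 2796\right) + \left(404 \left(6 - 80\right) - 1001\right) = \left(-1398\right) \left(-2795\right) + \left(404 \left(-74\right) - 1001\right) = 3907410 - 30897 = 3876513$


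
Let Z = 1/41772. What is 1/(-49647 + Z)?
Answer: -41772/2073854483 ≈ -2.0142e-5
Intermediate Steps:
Z = 1/41772 ≈ 2.3939e-5
1/(-49647 + Z) = 1/(-49647 + 1/41772) = 1/(-2073854483/41772) = -41772/2073854483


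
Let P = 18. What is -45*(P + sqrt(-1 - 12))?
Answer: -810 - 45*I*sqrt(13) ≈ -810.0 - 162.25*I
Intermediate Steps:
-45*(P + sqrt(-1 - 12)) = -45*(18 + sqrt(-1 - 12)) = -45*(18 + sqrt(-13)) = -45*(18 + I*sqrt(13)) = -810 - 45*I*sqrt(13)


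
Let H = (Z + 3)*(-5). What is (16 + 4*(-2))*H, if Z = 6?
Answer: -360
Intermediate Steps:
H = -45 (H = (6 + 3)*(-5) = 9*(-5) = -45)
(16 + 4*(-2))*H = (16 + 4*(-2))*(-45) = (16 - 8)*(-45) = 8*(-45) = -360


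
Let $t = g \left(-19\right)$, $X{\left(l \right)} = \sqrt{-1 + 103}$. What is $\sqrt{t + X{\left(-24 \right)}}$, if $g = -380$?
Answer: $\sqrt{7220 + \sqrt{102}} \approx 85.03$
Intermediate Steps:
$X{\left(l \right)} = \sqrt{102}$
$t = 7220$ ($t = \left(-380\right) \left(-19\right) = 7220$)
$\sqrt{t + X{\left(-24 \right)}} = \sqrt{7220 + \sqrt{102}}$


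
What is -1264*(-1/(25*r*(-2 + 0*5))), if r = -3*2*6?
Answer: 158/225 ≈ 0.70222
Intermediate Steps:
r = -36 (r = -6*6 = -36)
-1264*(-1/(25*r*(-2 + 0*5))) = -1264*1/(900*(-2 + 0*5)) = -1264*1/(900*(-2 + 0)) = -1264/(900*(-2)) = -1264/(-1800) = -1264*(-1/1800) = 158/225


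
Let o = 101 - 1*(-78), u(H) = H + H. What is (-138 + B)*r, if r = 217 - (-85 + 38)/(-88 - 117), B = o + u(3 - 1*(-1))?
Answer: 2177462/205 ≈ 10622.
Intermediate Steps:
u(H) = 2*H
o = 179 (o = 101 + 78 = 179)
B = 187 (B = 179 + 2*(3 - 1*(-1)) = 179 + 2*(3 + 1) = 179 + 2*4 = 179 + 8 = 187)
r = 44438/205 (r = 217 - (-47)/(-205) = 217 - (-47)*(-1)/205 = 217 - 1*47/205 = 217 - 47/205 = 44438/205 ≈ 216.77)
(-138 + B)*r = (-138 + 187)*(44438/205) = 49*(44438/205) = 2177462/205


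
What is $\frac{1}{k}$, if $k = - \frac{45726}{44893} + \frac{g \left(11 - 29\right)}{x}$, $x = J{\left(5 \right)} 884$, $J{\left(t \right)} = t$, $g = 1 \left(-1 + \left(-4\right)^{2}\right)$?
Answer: $- \frac{19842706}{21423003} \approx -0.92623$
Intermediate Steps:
$g = 15$ ($g = 1 \left(-1 + 16\right) = 1 \cdot 15 = 15$)
$x = 4420$ ($x = 5 \cdot 884 = 4420$)
$k = - \frac{21423003}{19842706}$ ($k = - \frac{45726}{44893} + \frac{15 \left(11 - 29\right)}{4420} = \left(-45726\right) \frac{1}{44893} + 15 \left(-18\right) \frac{1}{4420} = - \frac{45726}{44893} - \frac{27}{442} = - \frac{21423003}{19842706} \approx -1.0796$)
$\frac{1}{k} = \frac{1}{- \frac{21423003}{19842706}} = - \frac{19842706}{21423003}$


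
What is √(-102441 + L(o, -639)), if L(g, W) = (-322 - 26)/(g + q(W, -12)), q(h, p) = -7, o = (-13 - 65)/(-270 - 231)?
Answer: I*√14863057269/381 ≈ 319.98*I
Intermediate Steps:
o = 26/167 (o = -78/(-501) = -78*(-1/501) = 26/167 ≈ 0.15569)
L(g, W) = -348/(-7 + g) (L(g, W) = (-322 - 26)/(g - 7) = -348/(-7 + g))
√(-102441 + L(o, -639)) = √(-102441 - 348/(-7 + 26/167)) = √(-102441 - 348/(-1143/167)) = √(-102441 - 348*(-167/1143)) = √(-102441 + 19372/381) = √(-39010649/381) = I*√14863057269/381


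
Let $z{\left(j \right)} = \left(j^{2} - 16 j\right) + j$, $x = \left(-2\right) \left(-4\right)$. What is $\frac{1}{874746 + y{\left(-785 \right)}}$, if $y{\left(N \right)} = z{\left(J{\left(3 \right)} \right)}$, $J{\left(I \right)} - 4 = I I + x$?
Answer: $\frac{1}{874872} \approx 1.143 \cdot 10^{-6}$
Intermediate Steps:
$x = 8$
$J{\left(I \right)} = 12 + I^{2}$ ($J{\left(I \right)} = 4 + \left(I I + 8\right) = 4 + \left(I^{2} + 8\right) = 4 + \left(8 + I^{2}\right) = 12 + I^{2}$)
$z{\left(j \right)} = j^{2} - 15 j$
$y{\left(N \right)} = 126$ ($y{\left(N \right)} = \left(12 + 3^{2}\right) \left(-15 + \left(12 + 3^{2}\right)\right) = \left(12 + 9\right) \left(-15 + \left(12 + 9\right)\right) = 21 \left(-15 + 21\right) = 21 \cdot 6 = 126$)
$\frac{1}{874746 + y{\left(-785 \right)}} = \frac{1}{874746 + 126} = \frac{1}{874872}$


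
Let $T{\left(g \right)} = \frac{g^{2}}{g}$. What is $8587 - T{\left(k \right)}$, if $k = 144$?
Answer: $8443$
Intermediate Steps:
$T{\left(g \right)} = g$
$8587 - T{\left(k \right)} = 8587 - 144 = 8443$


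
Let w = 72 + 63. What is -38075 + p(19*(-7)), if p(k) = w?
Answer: -37940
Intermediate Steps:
w = 135
p(k) = 135
-38075 + p(19*(-7)) = -38075 + 135 = -37940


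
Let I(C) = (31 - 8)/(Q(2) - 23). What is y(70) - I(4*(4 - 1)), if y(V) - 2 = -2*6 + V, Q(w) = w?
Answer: 1283/21 ≈ 61.095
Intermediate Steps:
I(C) = -23/21 (I(C) = (31 - 8)/(2 - 23) = 23/(-21) = 23*(-1/21) = -23/21)
y(V) = -10 + V (y(V) = 2 + (-2*6 + V) = 2 + (-12 + V) = -10 + V)
y(70) - I(4*(4 - 1)) = (-10 + 70) - 1*(-23/21) = 60 + 23/21 = 1283/21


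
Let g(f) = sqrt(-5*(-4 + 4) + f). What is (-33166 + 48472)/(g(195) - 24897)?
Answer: -63512247/103310069 - 2551*sqrt(195)/103310069 ≈ -0.61512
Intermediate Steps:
g(f) = sqrt(f) (g(f) = sqrt(-5*0 + f) = sqrt(0 + f) = sqrt(f))
(-33166 + 48472)/(g(195) - 24897) = (-33166 + 48472)/(sqrt(195) - 24897) = 15306/(-24897 + sqrt(195))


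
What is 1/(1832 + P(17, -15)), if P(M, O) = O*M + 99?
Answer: 1/1676 ≈ 0.00059666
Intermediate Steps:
P(M, O) = 99 + M*O (P(M, O) = M*O + 99 = 99 + M*O)
1/(1832 + P(17, -15)) = 1/(1832 + (99 + 17*(-15))) = 1/(1832 + (99 - 255)) = 1/(1832 - 156) = 1/1676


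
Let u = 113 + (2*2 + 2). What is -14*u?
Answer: -1666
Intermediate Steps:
u = 119 (u = 113 + (4 + 2) = 113 + 6 = 119)
-14*u = -14*119 = -1666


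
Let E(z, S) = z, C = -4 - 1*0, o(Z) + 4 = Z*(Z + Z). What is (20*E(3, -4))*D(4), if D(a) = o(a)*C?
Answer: -6720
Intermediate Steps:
o(Z) = -4 + 2*Z² (o(Z) = -4 + Z*(Z + Z) = -4 + Z*(2*Z) = -4 + 2*Z²)
C = -4 (C = -4 + 0 = -4)
D(a) = 16 - 8*a² (D(a) = (-4 + 2*a²)*(-4) = 16 - 8*a²)
(20*E(3, -4))*D(4) = (20*3)*(16 - 8*4²) = 60*(16 - 8*16) = 60*(16 - 128) = 60*(-112) = -6720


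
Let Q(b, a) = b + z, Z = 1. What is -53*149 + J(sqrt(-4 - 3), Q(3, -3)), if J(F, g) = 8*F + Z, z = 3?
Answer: -7896 + 8*I*sqrt(7) ≈ -7896.0 + 21.166*I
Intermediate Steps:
Q(b, a) = 3 + b (Q(b, a) = b + 3 = 3 + b)
J(F, g) = 1 + 8*F (J(F, g) = 8*F + 1 = 1 + 8*F)
-53*149 + J(sqrt(-4 - 3), Q(3, -3)) = -53*149 + (1 + 8*sqrt(-4 - 3)) = -7897 + (1 + 8*sqrt(-7)) = -7897 + (1 + 8*(I*sqrt(7))) = -7897 + (1 + 8*I*sqrt(7)) = -7896 + 8*I*sqrt(7)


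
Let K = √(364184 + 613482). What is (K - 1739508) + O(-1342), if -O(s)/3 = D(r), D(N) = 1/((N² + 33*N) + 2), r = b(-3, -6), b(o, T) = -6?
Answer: -278321277/160 + √977666 ≈ -1.7385e+6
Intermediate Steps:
r = -6
D(N) = 1/(2 + N² + 33*N)
O(s) = 3/160 (O(s) = -3/(2 + (-6)² + 33*(-6)) = -3/(2 + 36 - 198) = -3/(-160) = -3*(-1/160) = 3/160)
K = √977666 ≈ 988.77
(K - 1739508) + O(-1342) = (√977666 - 1739508) + 3/160 = (-1739508 + √977666) + 3/160 = -278321277/160 + √977666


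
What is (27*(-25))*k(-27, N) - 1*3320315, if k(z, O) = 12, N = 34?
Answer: -3328415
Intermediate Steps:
(27*(-25))*k(-27, N) - 1*3320315 = (27*(-25))*12 - 1*3320315 = -675*12 - 3320315 = -8100 - 3320315 = -3328415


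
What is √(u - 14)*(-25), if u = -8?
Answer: -25*I*√22 ≈ -117.26*I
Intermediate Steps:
√(u - 14)*(-25) = √(-8 - 14)*(-25) = √(-22)*(-25) = (I*√22)*(-25) = -25*I*√22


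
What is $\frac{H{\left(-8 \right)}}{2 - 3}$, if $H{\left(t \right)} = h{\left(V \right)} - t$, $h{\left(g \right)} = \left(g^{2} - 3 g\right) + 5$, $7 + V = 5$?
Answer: $-23$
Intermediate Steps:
$V = -2$ ($V = -7 + 5 = -2$)
$h{\left(g \right)} = 5 + g^{2} - 3 g$
$H{\left(t \right)} = 15 - t$ ($H{\left(t \right)} = \left(5 + \left(-2\right)^{2} - -6\right) - t = \left(5 + 4 + 6\right) - t = 15 - t$)
$\frac{H{\left(-8 \right)}}{2 - 3} = \frac{15 - -8}{2 - 3} = \frac{15 + 8}{-1} = 23 \left(-1\right) = -23$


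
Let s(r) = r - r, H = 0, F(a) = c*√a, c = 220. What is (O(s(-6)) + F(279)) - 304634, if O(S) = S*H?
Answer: -304634 + 660*√31 ≈ -3.0096e+5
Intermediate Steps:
F(a) = 220*√a
s(r) = 0
O(S) = 0 (O(S) = S*0 = 0)
(O(s(-6)) + F(279)) - 304634 = (0 + 220*√279) - 304634 = (0 + 220*(3*√31)) - 304634 = (0 + 660*√31) - 304634 = 660*√31 - 304634 = -304634 + 660*√31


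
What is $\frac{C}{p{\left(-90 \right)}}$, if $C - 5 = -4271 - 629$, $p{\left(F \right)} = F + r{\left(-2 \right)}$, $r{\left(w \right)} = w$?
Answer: $\frac{4895}{92} \approx 53.207$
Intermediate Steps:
$p{\left(F \right)} = -2 + F$ ($p{\left(F \right)} = F - 2 = -2 + F$)
$C = -4895$ ($C = 5 - 4900 = -4895$)
$\frac{C}{p{\left(-90 \right)}} = - \frac{4895}{-2 - 90} = - \frac{4895}{-92} = \left(-4895\right) \left(- \frac{1}{92}\right) = \frac{4895}{92}$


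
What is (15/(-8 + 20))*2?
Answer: 5/2 ≈ 2.5000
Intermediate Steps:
(15/(-8 + 20))*2 = (15/12)*2 = ((1/12)*15)*2 = (5/4)*2 = 5/2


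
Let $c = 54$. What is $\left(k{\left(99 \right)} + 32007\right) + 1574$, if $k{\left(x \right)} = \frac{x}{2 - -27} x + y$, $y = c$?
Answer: $\frac{985216}{29} \approx 33973.0$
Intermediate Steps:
$y = 54$
$k{\left(x \right)} = 54 + \frac{x^{2}}{29}$ ($k{\left(x \right)} = \frac{x}{2 - -27} x + 54 = \frac{x}{2 + 27} x + 54 = \frac{x}{29} x + 54 = \frac{x^{2}}{29} + 54 = 54 + \frac{x^{2}}{29}$)
$\left(k{\left(99 \right)} + 32007\right) + 1574 = \left(\left(54 + \frac{99^{2}}{29}\right) + 32007\right) + 1574 = \left(\left(54 + \frac{1}{29} \cdot 9801\right) + 32007\right) + 1574 = \left(\left(54 + \frac{9801}{29}\right) + 32007\right) + 1574 = \left(\frac{11367}{29} + 32007\right) + 1574 = \frac{939570}{29} + 1574 = \frac{985216}{29}$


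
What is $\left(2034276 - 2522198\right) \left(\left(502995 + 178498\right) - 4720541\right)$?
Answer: $1970740378256$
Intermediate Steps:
$\left(2034276 - 2522198\right) \left(\left(502995 + 178498\right) - 4720541\right) = - 487922 \left(681493 - 4720541\right) = \left(-487922\right) \left(-4039048\right) = 1970740378256$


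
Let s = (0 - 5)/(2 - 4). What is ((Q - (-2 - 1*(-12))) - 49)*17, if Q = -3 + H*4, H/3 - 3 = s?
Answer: 68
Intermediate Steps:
s = 5/2 (s = -5/(-2) = -5*(-1/2) = 5/2 ≈ 2.5000)
H = 33/2 (H = 9 + 3*(5/2) = 9 + 15/2 = 33/2 ≈ 16.500)
Q = 63 (Q = -3 + (33/2)*4 = -3 + 66 = 63)
((Q - (-2 - 1*(-12))) - 49)*17 = ((63 - (-2 - 1*(-12))) - 49)*17 = ((63 - (-2 + 12)) - 49)*17 = ((63 - 1*10) - 49)*17 = ((63 - 10) - 49)*17 = (53 - 49)*17 = 4*17 = 68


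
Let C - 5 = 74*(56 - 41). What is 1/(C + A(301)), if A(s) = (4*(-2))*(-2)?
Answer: 1/1131 ≈ 0.00088417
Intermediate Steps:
A(s) = 16 (A(s) = -8*(-2) = 16)
C = 1115 (C = 5 + 74*(56 - 41) = 5 + 74*15 = 5 + 1110 = 1115)
1/(C + A(301)) = 1/(1115 + 16) = 1/1131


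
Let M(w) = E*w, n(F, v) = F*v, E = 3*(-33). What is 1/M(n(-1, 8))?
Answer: 1/792 ≈ 0.0012626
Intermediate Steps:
E = -99
M(w) = -99*w
1/M(n(-1, 8)) = 1/(-(-99)*8) = 1/(-99*(-8)) = 1/792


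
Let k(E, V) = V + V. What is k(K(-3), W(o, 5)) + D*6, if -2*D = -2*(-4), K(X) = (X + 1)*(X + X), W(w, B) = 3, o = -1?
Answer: -18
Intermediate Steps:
K(X) = 2*X*(1 + X) (K(X) = (1 + X)*(2*X) = 2*X*(1 + X))
k(E, V) = 2*V
D = -4 (D = -(-1)*(-4) = -½*8 = -4)
k(K(-3), W(o, 5)) + D*6 = 2*3 - 4*6 = 6 - 24 = -18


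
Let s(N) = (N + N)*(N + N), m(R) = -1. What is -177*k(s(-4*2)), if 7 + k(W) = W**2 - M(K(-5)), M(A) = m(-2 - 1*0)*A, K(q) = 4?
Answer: -11599341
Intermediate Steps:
M(A) = -A
s(N) = 4*N**2 (s(N) = (2*N)*(2*N) = 4*N**2)
k(W) = -3 + W**2 (k(W) = -7 + (W**2 - (-1)*4) = -7 + (W**2 - 1*(-4)) = -7 + (W**2 + 4) = -7 + (4 + W**2) = -3 + W**2)
-177*k(s(-4*2)) = -177*(-3 + (4*(-4*2)**2)**2) = -177*(-3 + (4*(-8)**2)**2) = -177*(-3 + (4*64)**2) = -177*(-3 + 256**2) = -177*(-3 + 65536) = -177*65533 = -11599341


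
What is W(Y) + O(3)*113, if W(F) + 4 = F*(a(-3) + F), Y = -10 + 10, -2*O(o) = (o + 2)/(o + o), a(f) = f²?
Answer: -613/12 ≈ -51.083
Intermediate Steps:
O(o) = -(2 + o)/(4*o) (O(o) = -(o + 2)/(2*(o + o)) = -(2 + o)/(2*(2*o)) = -(2 + o)*1/(2*o)/2 = -(2 + o)/(4*o))
Y = 0
W(F) = -4 + F*(9 + F) (W(F) = -4 + F*((-3)² + F) = -4 + F*(9 + F))
W(Y) + O(3)*113 = (-4 + 0² + 9*0) + ((¼)*(-2 - 1*3)/3)*113 = (-4 + 0 + 0) + ((¼)*(⅓)*(-2 - 3))*113 = -4 + ((¼)*(⅓)*(-5))*113 = -4 - 5/12*113 = -4 - 565/12 = -613/12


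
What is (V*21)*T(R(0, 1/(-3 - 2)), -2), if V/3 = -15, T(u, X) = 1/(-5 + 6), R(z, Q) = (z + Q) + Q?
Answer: -945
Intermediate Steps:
R(z, Q) = z + 2*Q (R(z, Q) = (Q + z) + Q = z + 2*Q)
T(u, X) = 1 (T(u, X) = 1/1 = 1)
V = -45 (V = 3*(-15) = -45)
(V*21)*T(R(0, 1/(-3 - 2)), -2) = -45*21*1 = -945*1 = -945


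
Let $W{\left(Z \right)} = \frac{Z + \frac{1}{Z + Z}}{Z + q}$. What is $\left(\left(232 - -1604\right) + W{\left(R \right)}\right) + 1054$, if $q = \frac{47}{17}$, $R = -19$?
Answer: $\frac{10107537}{3496} \approx 2891.2$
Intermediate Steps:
$q = \frac{47}{17}$ ($q = 47 \cdot \frac{1}{17} = \frac{47}{17} \approx 2.7647$)
$W{\left(Z \right)} = \frac{Z + \frac{1}{2 Z}}{\frac{47}{17} + Z}$ ($W{\left(Z \right)} = \frac{Z + \frac{1}{Z + Z}}{Z + \frac{47}{17}} = \frac{Z + \frac{1}{2 Z}}{\frac{47}{17} + Z}$)
$\left(\left(232 - -1604\right) + W{\left(R \right)}\right) + 1054 = \left(\left(232 - -1604\right) + \frac{17 \left(1 + 2 \left(-19\right)^{2}\right)}{2 \left(-19\right) \left(47 + 17 \left(-19\right)\right)}\right) + 1054 = \left(\left(232 + 1604\right) + \frac{17}{2} \left(- \frac{1}{19}\right) \frac{1}{47 - 323} \left(1 + 2 \cdot 361\right)\right) + 1054 = \left(1836 + \frac{17}{2} \left(- \frac{1}{19}\right) \frac{1}{-276} \left(1 + 722\right)\right) + 1054 = \left(1836 + \frac{17}{2} \left(- \frac{1}{19}\right) \left(- \frac{1}{276}\right) 723\right) + 1054 = \left(1836 + \frac{4097}{3496}\right) + 1054 = \frac{6422753}{3496} + 1054 = \frac{10107537}{3496}$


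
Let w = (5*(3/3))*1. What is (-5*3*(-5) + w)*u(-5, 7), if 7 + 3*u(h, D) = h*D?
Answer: -1120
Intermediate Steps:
u(h, D) = -7/3 + D*h/3 (u(h, D) = -7/3 + (h*D)/3 = -7/3 + (D*h)/3 = -7/3 + D*h/3)
w = 5 (w = (5*(3*(⅓)))*1 = (5*1)*1 = 5*1 = 5)
(-5*3*(-5) + w)*u(-5, 7) = (-5*3*(-5) + 5)*(-7/3 + (⅓)*7*(-5)) = (-15*(-5) + 5)*(-7/3 - 35/3) = (75 + 5)*(-14) = 80*(-14) = -1120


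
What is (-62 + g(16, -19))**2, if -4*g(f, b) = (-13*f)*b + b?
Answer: 17480761/16 ≈ 1.0925e+6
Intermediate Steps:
g(f, b) = -b/4 + 13*b*f/4 (g(f, b) = -((-13*f)*b + b)/4 = -(-13*b*f + b)/4 = -(b - 13*b*f)/4 = -b/4 + 13*b*f/4)
(-62 + g(16, -19))**2 = (-62 + (1/4)*(-19)*(-1 + 13*16))**2 = (-62 + (1/4)*(-19)*(-1 + 208))**2 = (-62 + (1/4)*(-19)*207)**2 = (-62 - 3933/4)**2 = (-4181/4)**2 = 17480761/16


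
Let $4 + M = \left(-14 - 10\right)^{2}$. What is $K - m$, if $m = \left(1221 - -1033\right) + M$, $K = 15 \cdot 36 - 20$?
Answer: $-2306$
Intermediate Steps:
$K = 520$ ($K = 540 - 20 = 520$)
$M = 572$ ($M = -4 + \left(-14 - 10\right)^{2} = -4 + \left(-24\right)^{2} = -4 + 576 = 572$)
$m = 2826$ ($m = \left(1221 - -1033\right) + 572 = \left(1221 + 1033\right) + 572 = 2254 + 572 = 2826$)
$K - m = 520 - 2826 = -2306$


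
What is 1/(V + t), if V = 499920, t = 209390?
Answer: 1/709310 ≈ 1.4098e-6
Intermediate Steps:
1/(V + t) = 1/(499920 + 209390) = 1/709310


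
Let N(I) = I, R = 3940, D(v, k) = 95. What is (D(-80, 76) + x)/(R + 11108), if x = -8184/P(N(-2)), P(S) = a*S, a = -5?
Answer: -3617/75240 ≈ -0.048073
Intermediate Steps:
P(S) = -5*S
x = -4092/5 (x = -8184/((-5*(-2))) = -8184/10 = -8184*⅒ = -4092/5 ≈ -818.40)
(D(-80, 76) + x)/(R + 11108) = (95 - 4092/5)/(3940 + 11108) = -3617/5/15048 = -3617/5*1/15048 = -3617/75240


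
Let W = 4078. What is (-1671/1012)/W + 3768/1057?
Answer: 15548528601/4362171352 ≈ 3.5644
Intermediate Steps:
(-1671/1012)/W + 3768/1057 = -1671/1012/4078 + 3768/1057 = -1671*1/1012*(1/4078) + 3768*(1/1057) = -1671/1012*1/4078 + 3768/1057 = -1671/4126936 + 3768/1057 = 15548528601/4362171352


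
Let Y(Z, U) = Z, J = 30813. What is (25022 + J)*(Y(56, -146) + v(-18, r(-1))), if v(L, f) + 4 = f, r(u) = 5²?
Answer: 4299295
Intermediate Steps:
r(u) = 25
v(L, f) = -4 + f
(25022 + J)*(Y(56, -146) + v(-18, r(-1))) = (25022 + 30813)*(56 + (-4 + 25)) = 55835*(56 + 21) = 55835*77 = 4299295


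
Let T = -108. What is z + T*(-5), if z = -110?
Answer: 430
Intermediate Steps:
z + T*(-5) = -110 - 108*(-5) = -110 + 540 = 430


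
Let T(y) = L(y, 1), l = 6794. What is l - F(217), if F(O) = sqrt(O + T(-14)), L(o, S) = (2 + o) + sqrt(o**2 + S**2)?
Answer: 6794 - sqrt(205 + sqrt(197)) ≈ 6779.2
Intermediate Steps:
L(o, S) = 2 + o + sqrt(S**2 + o**2) (L(o, S) = (2 + o) + sqrt(S**2 + o**2) = 2 + o + sqrt(S**2 + o**2))
T(y) = 2 + y + sqrt(1 + y**2) (T(y) = 2 + y + sqrt(1**2 + y**2) = 2 + y + sqrt(1 + y**2))
F(O) = sqrt(-12 + O + sqrt(197)) (F(O) = sqrt(O + (2 - 14 + sqrt(1 + (-14)**2))) = sqrt(O + (2 - 14 + sqrt(1 + 196))) = sqrt(O + (2 - 14 + sqrt(197))) = sqrt(O + (-12 + sqrt(197))) = sqrt(-12 + O + sqrt(197)))
l - F(217) = 6794 - sqrt(-12 + 217 + sqrt(197)) = 6794 - sqrt(205 + sqrt(197))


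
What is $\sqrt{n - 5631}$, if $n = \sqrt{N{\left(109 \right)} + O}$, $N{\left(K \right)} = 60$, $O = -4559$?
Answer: $\sqrt{-5631 + i \sqrt{4499}} \approx 0.4469 + 75.041 i$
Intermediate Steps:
$n = i \sqrt{4499}$ ($n = \sqrt{60 - 4559} = \sqrt{-4499} = i \sqrt{4499} \approx 67.075 i$)
$\sqrt{n - 5631} = \sqrt{i \sqrt{4499} - 5631} = \sqrt{-5631 + i \sqrt{4499}}$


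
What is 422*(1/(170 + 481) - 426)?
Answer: -117031150/651 ≈ -1.7977e+5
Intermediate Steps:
422*(1/(170 + 481) - 426) = 422*(1/651 - 426) = 422*(-277325/651) = -117031150/651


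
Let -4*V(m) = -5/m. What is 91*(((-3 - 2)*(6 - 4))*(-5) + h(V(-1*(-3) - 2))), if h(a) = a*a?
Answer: 75075/16 ≈ 4692.2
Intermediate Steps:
V(m) = 5/(4*m) (V(m) = -(-5)/(4*m) = 5/(4*m))
h(a) = a**2
91*(((-3 - 2)*(6 - 4))*(-5) + h(V(-1*(-3) - 2))) = 91*(((-3 - 2)*(6 - 4))*(-5) + (5/(4*(-1*(-3) - 2)))**2) = 91*(-5*2*(-5) + (5/(4*(3 - 2)))**2) = 91*(-10*(-5) + ((5/4)/1)**2) = 91*(50 + ((5/4)*1)**2) = 91*(50 + (5/4)**2) = 91*(50 + 25/16) = 91*(825/16) = 75075/16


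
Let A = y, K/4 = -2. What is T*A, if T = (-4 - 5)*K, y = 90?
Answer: 6480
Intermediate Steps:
K = -8 (K = 4*(-2) = -8)
A = 90
T = 72 (T = (-4 - 5)*(-8) = -9*(-8) = 72)
T*A = 72*90 = 6480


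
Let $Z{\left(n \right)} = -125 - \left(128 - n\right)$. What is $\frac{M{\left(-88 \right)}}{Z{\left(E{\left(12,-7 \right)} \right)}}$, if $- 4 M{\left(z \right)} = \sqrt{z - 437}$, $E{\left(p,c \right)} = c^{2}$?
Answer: $\frac{5 i \sqrt{21}}{816} \approx 0.02808 i$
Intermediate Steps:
$Z{\left(n \right)} = -253 + n$ ($Z{\left(n \right)} = -125 + \left(-128 + n\right) = -253 + n$)
$M{\left(z \right)} = - \frac{\sqrt{-437 + z}}{4}$ ($M{\left(z \right)} = - \frac{\sqrt{z - 437}}{4} = - \frac{\sqrt{-437 + z}}{4}$)
$\frac{M{\left(-88 \right)}}{Z{\left(E{\left(12,-7 \right)} \right)}} = \frac{\left(- \frac{1}{4}\right) \sqrt{-437 - 88}}{-253 + \left(-7\right)^{2}} = \frac{\left(- \frac{1}{4}\right) \sqrt{-525}}{-253 + 49} = \frac{\left(- \frac{1}{4}\right) 5 i \sqrt{21}}{-204} = - \frac{5 i \sqrt{21}}{4} \left(- \frac{1}{204}\right) = \frac{5 i \sqrt{21}}{816}$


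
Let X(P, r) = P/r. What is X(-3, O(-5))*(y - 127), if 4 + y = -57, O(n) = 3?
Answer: 188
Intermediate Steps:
y = -61 (y = -4 - 57 = -61)
X(-3, O(-5))*(y - 127) = (-3/3)*(-61 - 127) = -3*1/3*(-188) = -1*(-188) = 188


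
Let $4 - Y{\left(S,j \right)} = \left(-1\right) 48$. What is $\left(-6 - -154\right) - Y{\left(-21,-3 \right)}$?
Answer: $96$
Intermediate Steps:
$Y{\left(S,j \right)} = 52$ ($Y{\left(S,j \right)} = 4 - \left(-1\right) 48 = 4 - -48 = 4 + 48 = 52$)
$\left(-6 - -154\right) - Y{\left(-21,-3 \right)} = \left(-6 - -154\right) - 52 = \left(-6 + 154\right) - 52 = 148 - 52 = 96$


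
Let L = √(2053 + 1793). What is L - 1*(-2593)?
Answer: 2593 + √3846 ≈ 2655.0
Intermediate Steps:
L = √3846 ≈ 62.016
L - 1*(-2593) = √3846 - 1*(-2593) = √3846 + 2593 = 2593 + √3846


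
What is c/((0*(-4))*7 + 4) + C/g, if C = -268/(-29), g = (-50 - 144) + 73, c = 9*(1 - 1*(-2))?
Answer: 93671/14036 ≈ 6.6736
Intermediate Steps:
c = 27 (c = 9*(1 + 2) = 9*3 = 27)
g = -121 (g = -194 + 73 = -121)
C = 268/29 (C = -268*(-1/29) = 268/29 ≈ 9.2414)
c/((0*(-4))*7 + 4) + C/g = 27/((0*(-4))*7 + 4) + (268/29)/(-121) = 27/(0*7 + 4) + (268/29)*(-1/121) = 27/(0 + 4) - 268/3509 = 27/4 - 268/3509 = 93671/14036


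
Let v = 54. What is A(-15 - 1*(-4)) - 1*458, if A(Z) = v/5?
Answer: -2236/5 ≈ -447.20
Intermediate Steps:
A(Z) = 54/5
A(-15 - 1*(-4)) - 1*458 = 54/5 - 1*458 = 54/5 - 458 = -2236/5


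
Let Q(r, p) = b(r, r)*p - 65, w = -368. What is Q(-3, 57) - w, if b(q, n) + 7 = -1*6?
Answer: -438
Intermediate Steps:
b(q, n) = -13 (b(q, n) = -7 - 1*6 = -7 - 6 = -13)
Q(r, p) = -65 - 13*p (Q(r, p) = -13*p - 65 = -65 - 13*p)
Q(-3, 57) - w = (-65 - 13*57) - 1*(-368) = (-65 - 741) + 368 = -806 + 368 = -438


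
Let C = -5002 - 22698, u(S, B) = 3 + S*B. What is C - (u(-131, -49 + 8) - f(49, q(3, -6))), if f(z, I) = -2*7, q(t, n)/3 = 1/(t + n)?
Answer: -33088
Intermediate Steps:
q(t, n) = 3/(n + t) (q(t, n) = 3/(t + n) = 3/(n + t))
f(z, I) = -14
u(S, B) = 3 + B*S
C = -27700
C - (u(-131, -49 + 8) - f(49, q(3, -6))) = -27700 - ((3 + (-49 + 8)*(-131)) - 1*(-14)) = -27700 - ((3 - 41*(-131)) + 14) = -27700 - ((3 + 5371) + 14) = -27700 - (5374 + 14) = -27700 - 1*5388 = -27700 - 5388 = -33088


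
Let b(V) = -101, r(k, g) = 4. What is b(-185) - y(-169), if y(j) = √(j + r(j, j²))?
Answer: -101 - I*√165 ≈ -101.0 - 12.845*I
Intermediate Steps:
y(j) = √(4 + j) (y(j) = √(j + 4) = √(4 + j))
b(-185) - y(-169) = -101 - √(4 - 169) = -101 - √(-165) = -101 - I*√165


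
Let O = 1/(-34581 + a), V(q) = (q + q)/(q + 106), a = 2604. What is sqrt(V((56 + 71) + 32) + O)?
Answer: sqrt(3408339605)/53295 ≈ 1.0954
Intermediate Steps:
V(q) = 2*q/(106 + q) (V(q) = (2*q)/(106 + q) = 2*q/(106 + q))
O = -1/31977 (O = 1/(-34581 + 2604) = 1/(-31977) = -1/31977 ≈ -3.1272e-5)
sqrt(V((56 + 71) + 32) + O) = sqrt(2*((56 + 71) + 32)/(106 + ((56 + 71) + 32)) - 1/31977) = sqrt(2*(127 + 32)/(106 + (127 + 32)) - 1/31977) = sqrt(2*159/(106 + 159) - 1/31977) = sqrt(2*159/265 - 1/31977) = sqrt(2*159*(1/265) - 1/31977) = sqrt(6/5 - 1/31977) = sqrt(191857/159885) = sqrt(3408339605)/53295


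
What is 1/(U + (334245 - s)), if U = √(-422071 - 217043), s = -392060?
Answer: 726305/527519592139 - I*√639114/527519592139 ≈ 1.3768e-6 - 1.5155e-9*I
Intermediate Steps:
U = I*√639114 (U = √(-639114) = I*√639114 ≈ 799.45*I)
1/(U + (334245 - s)) = 1/(I*√639114 + (334245 - 1*(-392060))) = 1/(I*√639114 + (334245 + 392060)) = 1/(I*√639114 + 726305) = 1/(726305 + I*√639114)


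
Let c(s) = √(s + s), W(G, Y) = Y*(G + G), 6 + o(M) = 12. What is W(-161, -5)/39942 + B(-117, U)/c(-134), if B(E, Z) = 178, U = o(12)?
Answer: 115/2853 - 89*I*√67/67 ≈ 0.040308 - 10.873*I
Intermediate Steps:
o(M) = 6 (o(M) = -6 + 12 = 6)
W(G, Y) = 2*G*Y (W(G, Y) = Y*(2*G) = 2*G*Y)
U = 6
c(s) = √2*√s (c(s) = √(2*s) = √2*√s)
W(-161, -5)/39942 + B(-117, U)/c(-134) = (2*(-161)*(-5))/39942 + 178/((√2*√(-134))) = 1610*(1/39942) + 178/((√2*(I*√134))) = 115/2853 + 178/((2*I*√67)) = 115/2853 + 178*(-I*√67/134) = 115/2853 - 89*I*√67/67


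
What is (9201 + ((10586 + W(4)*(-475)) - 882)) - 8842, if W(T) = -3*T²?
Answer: 32863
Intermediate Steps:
(9201 + ((10586 + W(4)*(-475)) - 882)) - 8842 = (9201 + ((10586 - 3*4²*(-475)) - 882)) - 8842 = (9201 + ((10586 - 3*16*(-475)) - 882)) - 8842 = (9201 + ((10586 - 48*(-475)) - 882)) - 8842 = (9201 + ((10586 + 22800) - 882)) - 8842 = (9201 + (33386 - 882)) - 8842 = (9201 + 32504) - 8842 = 41705 - 8842 = 32863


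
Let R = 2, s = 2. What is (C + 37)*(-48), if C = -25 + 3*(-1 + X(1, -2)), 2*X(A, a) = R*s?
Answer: -720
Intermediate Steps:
X(A, a) = 2 (X(A, a) = (2*2)/2 = (½)*4 = 2)
C = -22 (C = -25 + 3*(-1 + 2) = -25 + 3*1 = -25 + 3 = -22)
(C + 37)*(-48) = (-22 + 37)*(-48) = 15*(-48) = -720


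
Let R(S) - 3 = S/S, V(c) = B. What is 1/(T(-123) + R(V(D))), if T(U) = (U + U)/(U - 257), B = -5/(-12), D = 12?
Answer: 190/883 ≈ 0.21518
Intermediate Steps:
B = 5/12 (B = -5*(-1/12) = 5/12 ≈ 0.41667)
V(c) = 5/12
R(S) = 4 (R(S) = 3 + S/S = 3 + 1 = 4)
T(U) = 2*U/(-257 + U) (T(U) = (2*U)/(-257 + U) = 2*U/(-257 + U))
1/(T(-123) + R(V(D))) = 1/(2*(-123)/(-257 - 123) + 4) = 1/(2*(-123)/(-380) + 4) = 1/(2*(-123)*(-1/380) + 4) = 1/(123/190 + 4) = 1/(883/190) = 190/883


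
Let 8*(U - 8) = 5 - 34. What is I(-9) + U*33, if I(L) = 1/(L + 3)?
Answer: 3461/24 ≈ 144.21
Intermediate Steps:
U = 35/8 (U = 8 + (5 - 34)/8 = 8 + (⅛)*(-29) = 8 - 29/8 = 35/8 ≈ 4.3750)
I(L) = 1/(3 + L)
I(-9) + U*33 = 1/(3 - 9) + (35/8)*33 = 1/(-6) + 1155/8 = -⅙ + 1155/8 = 3461/24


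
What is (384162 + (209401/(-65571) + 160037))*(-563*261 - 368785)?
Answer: -18402961123649984/65571 ≈ -2.8066e+11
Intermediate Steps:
(384162 + (209401/(-65571) + 160037))*(-563*261 - 368785) = (384162 + (209401*(-1/65571) + 160037))*(-146943 - 368785) = (384162 + (-209401/65571 + 160037))*(-515728) = (384162 + 10493576726/65571)*(-515728) = (35683463228/65571)*(-515728) = -18402961123649984/65571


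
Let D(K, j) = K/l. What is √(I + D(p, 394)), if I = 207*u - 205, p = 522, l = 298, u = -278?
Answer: I*√1282091062/149 ≈ 240.31*I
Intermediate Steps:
D(K, j) = K/298
I = -57751 (I = 207*(-278) - 205 = -57546 - 205 = -57751)
√(I + D(p, 394)) = √(-57751 + (1/298)*522) = √(-57751 + 261/149) = √(-8604638/149) = I*√1282091062/149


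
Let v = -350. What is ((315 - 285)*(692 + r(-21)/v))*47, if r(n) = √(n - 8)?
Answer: 975720 - 141*I*√29/35 ≈ 9.7572e+5 - 21.695*I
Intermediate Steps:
r(n) = √(-8 + n)
((315 - 285)*(692 + r(-21)/v))*47 = ((315 - 285)*(692 + √(-8 - 21)/(-350)))*47 = (30*(692 + √(-29)*(-1/350)))*47 = (30*(692 + (I*√29)*(-1/350)))*47 = (30*(692 - I*√29/350))*47 = (20760 - 3*I*√29/35)*47 = 975720 - 141*I*√29/35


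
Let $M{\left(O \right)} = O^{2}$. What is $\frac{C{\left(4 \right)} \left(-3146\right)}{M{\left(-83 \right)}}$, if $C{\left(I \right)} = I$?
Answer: $- \frac{12584}{6889} \approx -1.8267$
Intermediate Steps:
$\frac{C{\left(4 \right)} \left(-3146\right)}{M{\left(-83 \right)}} = \frac{4 \left(-3146\right)}{\left(-83\right)^{2}} = - \frac{12584}{6889}$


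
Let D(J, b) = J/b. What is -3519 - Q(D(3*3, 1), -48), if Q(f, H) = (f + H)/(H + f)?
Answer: -3520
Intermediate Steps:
Q(f, H) = 1 (Q(f, H) = (H + f)/(H + f) = 1)
-3519 - Q(D(3*3, 1), -48) = -3519 - 1*1 = -3519 - 1 = -3520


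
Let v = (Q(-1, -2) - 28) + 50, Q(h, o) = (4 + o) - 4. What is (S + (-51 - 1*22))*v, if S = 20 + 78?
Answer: 500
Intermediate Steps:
Q(h, o) = o
v = 20 (v = (-2 - 28) + 50 = -30 + 50 = 20)
S = 98
(S + (-51 - 1*22))*v = (98 + (-51 - 1*22))*20 = (98 + (-51 - 22))*20 = (98 - 73)*20 = 25*20 = 500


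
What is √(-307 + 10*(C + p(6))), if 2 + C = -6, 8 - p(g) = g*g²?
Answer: I*√2467 ≈ 49.669*I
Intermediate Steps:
p(g) = 8 - g³ (p(g) = 8 - g*g² = 8 - g³)
C = -8 (C = -2 - 6 = -8)
√(-307 + 10*(C + p(6))) = √(-307 + 10*(-8 + (8 - 1*6³))) = √(-307 + 10*(-8 + (8 - 1*216))) = √(-307 + 10*(-8 + (8 - 216))) = √(-307 + 10*(-8 - 208)) = √(-307 + 10*(-216)) = √(-307 - 2160) = √(-2467) = I*√2467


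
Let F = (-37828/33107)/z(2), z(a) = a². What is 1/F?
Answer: -33107/9457 ≈ -3.5008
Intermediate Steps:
F = -9457/33107 (F = (-37828/33107)/(2²) = -37828*1/33107/4 = -37828/33107*¼ = -9457/33107 ≈ -0.28565)
1/F = 1/(-9457/33107) = -33107/9457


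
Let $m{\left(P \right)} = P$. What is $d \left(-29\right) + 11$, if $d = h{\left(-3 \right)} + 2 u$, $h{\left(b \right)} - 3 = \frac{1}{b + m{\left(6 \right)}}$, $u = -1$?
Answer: $- \frac{83}{3} \approx -27.667$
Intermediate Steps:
$h{\left(b \right)} = 3 + \frac{1}{6 + b}$ ($h{\left(b \right)} = 3 + \frac{1}{b + 6} = 3 + \frac{1}{6 + b}$)
$d = \frac{4}{3}$ ($d = \frac{19 + 3 \left(-3\right)}{6 - 3} + 2 \left(-1\right) = \frac{19 - 9}{3} - 2 = \frac{1}{3} \cdot 10 - 2 = \frac{10}{3} - 2 = \frac{4}{3} \approx 1.3333$)
$d \left(-29\right) + 11 = \frac{4}{3} \left(-29\right) + 11 = - \frac{116}{3} + 11 = - \frac{83}{3}$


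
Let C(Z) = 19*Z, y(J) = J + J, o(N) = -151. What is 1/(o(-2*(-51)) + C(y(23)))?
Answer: 1/723 ≈ 0.0013831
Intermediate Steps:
y(J) = 2*J
1/(o(-2*(-51)) + C(y(23))) = 1/(-151 + 19*(2*23)) = 1/(-151 + 19*46) = 1/(-151 + 874) = 1/723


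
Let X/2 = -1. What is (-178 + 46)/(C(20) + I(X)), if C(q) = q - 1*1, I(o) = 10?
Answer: -132/29 ≈ -4.5517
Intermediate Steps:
X = -2 (X = 2*(-1) = -2)
C(q) = -1 + q (C(q) = q - 1 = -1 + q)
(-178 + 46)/(C(20) + I(X)) = (-178 + 46)/((-1 + 20) + 10) = -132/(19 + 10) = -132/29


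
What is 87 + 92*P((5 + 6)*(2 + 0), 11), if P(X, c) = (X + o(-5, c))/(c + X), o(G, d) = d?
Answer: 179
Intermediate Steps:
P(X, c) = 1 (P(X, c) = (X + c)/(c + X) = (X + c)/(X + c) = 1)
87 + 92*P((5 + 6)*(2 + 0), 11) = 87 + 92*1 = 87 + 92 = 179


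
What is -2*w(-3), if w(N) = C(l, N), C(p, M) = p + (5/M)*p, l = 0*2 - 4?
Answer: -16/3 ≈ -5.3333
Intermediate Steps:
l = -4 (l = 0 - 4 = -4)
C(p, M) = p + 5*p/M
w(N) = -4*(5 + N)/N
-2*w(-3) = -2*(-4 - 20/(-3)) = -2*(-4 - 20*(-1/3)) = -2*(-4 + 20/3) = -2*8/3 = -16/3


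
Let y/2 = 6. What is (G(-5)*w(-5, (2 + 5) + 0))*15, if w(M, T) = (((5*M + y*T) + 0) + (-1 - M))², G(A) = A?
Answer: -297675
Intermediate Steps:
y = 12 (y = 2*6 = 12)
w(M, T) = (-1 + 4*M + 12*T)² (w(M, T) = (((5*M + 12*T) + 0) + (-1 - M))² = ((5*M + 12*T) + (-1 - M))² = (-1 + 4*M + 12*T)²)
(G(-5)*w(-5, (2 + 5) + 0))*15 = -5*(-1 + 4*(-5) + 12*((2 + 5) + 0))²*15 = -5*(-1 - 20 + 12*(7 + 0))²*15 = -5*(-1 - 20 + 12*7)²*15 = -5*(-1 - 20 + 84)²*15 = -5*63²*15 = -5*3969*15 = -19845*15 = -297675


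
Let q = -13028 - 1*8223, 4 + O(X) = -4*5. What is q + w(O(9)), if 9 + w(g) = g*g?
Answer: -20684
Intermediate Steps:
O(X) = -24 (O(X) = -4 - 4*5 = -4 - 20 = -24)
w(g) = -9 + g² (w(g) = -9 + g*g = -9 + g²)
q = -21251 (q = -13028 - 8223 = -21251)
q + w(O(9)) = -21251 + (-9 + (-24)²) = -21251 + (-9 + 576) = -21251 + 567 = -20684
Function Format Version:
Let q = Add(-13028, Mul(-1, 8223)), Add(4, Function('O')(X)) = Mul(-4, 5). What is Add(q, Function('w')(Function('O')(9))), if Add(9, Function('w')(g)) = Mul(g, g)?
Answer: -20684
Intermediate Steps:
Function('O')(X) = -24 (Function('O')(X) = Add(-4, Mul(-4, 5)) = Add(-4, -20) = -24)
Function('w')(g) = Add(-9, Pow(g, 2)) (Function('w')(g) = Add(-9, Mul(g, g)) = Add(-9, Pow(g, 2)))
q = -21251 (q = Add(-13028, -8223) = -21251)
Add(q, Function('w')(Function('O')(9))) = Add(-21251, Add(-9, Pow(-24, 2))) = Add(-21251, Add(-9, 576)) = Add(-21251, 567) = -20684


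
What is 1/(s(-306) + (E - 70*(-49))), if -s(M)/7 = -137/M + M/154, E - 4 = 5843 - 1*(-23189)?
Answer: 3366/109316825 ≈ 3.0791e-5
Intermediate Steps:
E = 29036 (E = 4 + (5843 - 1*(-23189)) = 4 + (5843 + 23189) = 4 + 29032 = 29036)
s(M) = 959/M - M/22 (s(M) = -7*(-137/M + M/154) = 959/M - M/22)
1/(s(-306) + (E - 70*(-49))) = 1/((959/(-306) - 1/22*(-306)) + (29036 - 70*(-49))) = 1/((959*(-1/306) + 153/11) + (29036 - 1*(-3430))) = 1/((-959/306 + 153/11) + (29036 + 3430)) = 1/(36269/3366 + 32466) = 1/(109316825/3366) = 3366/109316825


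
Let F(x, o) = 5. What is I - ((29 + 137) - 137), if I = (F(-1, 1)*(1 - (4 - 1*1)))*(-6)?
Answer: 31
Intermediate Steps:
I = 60 (I = (5*(1 - (4 - 1*1)))*(-6) = (5*(1 - (4 - 1)))*(-6) = (5*(1 - 1*3))*(-6) = (5*(1 - 3))*(-6) = (5*(-2))*(-6) = -10*(-6) = 60)
I - ((29 + 137) - 137) = 60 - ((29 + 137) - 137) = 60 - (166 - 137) = 60 - 1*29 = 60 - 29 = 31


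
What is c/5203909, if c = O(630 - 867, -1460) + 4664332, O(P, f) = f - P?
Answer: 4663109/5203909 ≈ 0.89608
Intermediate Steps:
c = 4663109 (c = (-1460 - (630 - 867)) + 4664332 = (-1460 - 1*(-237)) + 4664332 = (-1460 + 237) + 4664332 = -1223 + 4664332 = 4663109)
c/5203909 = 4663109/5203909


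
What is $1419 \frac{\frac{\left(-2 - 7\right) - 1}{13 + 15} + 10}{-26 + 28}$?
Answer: $\frac{191565}{28} \approx 6841.6$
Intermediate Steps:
$1419 \frac{\frac{\left(-2 - 7\right) - 1}{13 + 15} + 10}{-26 + 28} = 1419 \frac{\frac{-9 - 1}{28} + 10}{2} = 1419 \left(\left(-10\right) \frac{1}{28} + 10\right) \frac{1}{2} = 1419 \left(- \frac{5}{14} + 10\right) \frac{1}{2} = 1419 \cdot \frac{135}{14} \cdot \frac{1}{2} = 1419 \cdot \frac{135}{28} = \frac{191565}{28}$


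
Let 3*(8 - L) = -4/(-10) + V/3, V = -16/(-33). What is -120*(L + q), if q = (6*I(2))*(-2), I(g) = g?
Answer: 192304/99 ≈ 1942.5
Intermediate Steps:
V = 16/33 (V = -16*(-1/33) = 16/33 ≈ 0.48485)
L = 11602/1485 (L = 8 - (-4/(-10) + (16/33)/3)/3 = 8 - (-4*(-1/10) + (16/33)*(1/3))/3 = 8 - (2/5 + 16/99)/3 = 8 - 1/3*278/495 = 8 - 278/1485 = 11602/1485 ≈ 7.8128)
q = -24 (q = (6*2)*(-2) = 12*(-2) = -24)
-120*(L + q) = -120*(11602/1485 - 24) = -120*(-24038/1485) = 192304/99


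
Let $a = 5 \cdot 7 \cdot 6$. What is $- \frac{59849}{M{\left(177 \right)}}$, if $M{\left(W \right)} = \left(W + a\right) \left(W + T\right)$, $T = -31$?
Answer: $- \frac{59849}{56502} \approx -1.0592$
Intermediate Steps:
$a = 210$ ($a = 35 \cdot 6 = 210$)
$M{\left(W \right)} = \left(-31 + W\right) \left(210 + W\right)$ ($M{\left(W \right)} = \left(W + 210\right) \left(W - 31\right) = \left(210 + W\right) \left(-31 + W\right) = \left(-31 + W\right) \left(210 + W\right)$)
$- \frac{59849}{M{\left(177 \right)}} = - \frac{59849}{-6510 + 177^{2} + 179 \cdot 177} = - \frac{59849}{-6510 + 31329 + 31683} = - \frac{59849}{56502}$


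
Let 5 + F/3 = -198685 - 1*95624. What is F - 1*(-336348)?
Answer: -546594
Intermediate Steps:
F = -882942 (F = -15 + 3*(-198685 - 1*95624) = -15 + 3*(-198685 - 95624) = -15 + 3*(-294309) = -15 - 882927 = -882942)
F - 1*(-336348) = -882942 - 1*(-336348) = -882942 + 336348 = -546594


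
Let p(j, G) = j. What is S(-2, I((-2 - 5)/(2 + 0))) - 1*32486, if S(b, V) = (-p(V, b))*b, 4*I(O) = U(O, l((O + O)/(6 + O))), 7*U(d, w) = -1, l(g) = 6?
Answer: -454805/14 ≈ -32486.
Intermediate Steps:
U(d, w) = -⅐ (U(d, w) = (⅐)*(-1) = -⅐)
I(O) = -1/28 (I(O) = (¼)*(-⅐) = -1/28)
S(b, V) = -V*b (S(b, V) = (-V)*b = -V*b)
S(-2, I((-2 - 5)/(2 + 0))) - 1*32486 = -1*(-1/28)*(-2) - 1*32486 = -1/14 - 32486 = -454805/14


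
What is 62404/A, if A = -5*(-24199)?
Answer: 62404/120995 ≈ 0.51576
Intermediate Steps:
A = 120995
62404/A = 62404/120995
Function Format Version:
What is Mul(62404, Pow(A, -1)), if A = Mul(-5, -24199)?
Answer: Rational(62404, 120995) ≈ 0.51576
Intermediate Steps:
A = 120995
Mul(62404, Pow(A, -1)) = Mul(62404, Pow(120995, -1)) = Mul(62404, Rational(1, 120995)) = Rational(62404, 120995)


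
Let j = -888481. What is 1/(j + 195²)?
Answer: -1/850456 ≈ -1.1758e-6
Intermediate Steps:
1/(j + 195²) = 1/(-888481 + 195²) = 1/(-888481 + 38025) = 1/(-850456) = -1/850456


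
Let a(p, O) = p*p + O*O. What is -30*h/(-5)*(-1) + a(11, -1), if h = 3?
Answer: 104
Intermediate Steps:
a(p, O) = O² + p² (a(p, O) = p² + O² = O² + p²)
-30*h/(-5)*(-1) + a(11, -1) = -30*3/(-5)*(-1) + ((-1)² + 11²) = -30*(-⅕*3)*(-1) + (1 + 121) = -(-18)*(-1) + 122 = -30*⅗ + 122 = -18 + 122 = 104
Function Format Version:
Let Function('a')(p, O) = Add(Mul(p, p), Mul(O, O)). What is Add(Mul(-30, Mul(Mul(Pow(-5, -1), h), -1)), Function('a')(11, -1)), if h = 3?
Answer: 104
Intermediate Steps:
Function('a')(p, O) = Add(Pow(O, 2), Pow(p, 2)) (Function('a')(p, O) = Add(Pow(p, 2), Pow(O, 2)) = Add(Pow(O, 2), Pow(p, 2)))
Add(Mul(-30, Mul(Mul(Pow(-5, -1), h), -1)), Function('a')(11, -1)) = Add(Mul(-30, Mul(Mul(Pow(-5, -1), 3), -1)), Add(Pow(-1, 2), Pow(11, 2))) = Add(Mul(-30, Mul(Mul(Rational(-1, 5), 3), -1)), Add(1, 121)) = Add(Mul(-30, Mul(Rational(-3, 5), -1)), 122) = Add(Mul(-30, Rational(3, 5)), 122) = Add(-18, 122) = 104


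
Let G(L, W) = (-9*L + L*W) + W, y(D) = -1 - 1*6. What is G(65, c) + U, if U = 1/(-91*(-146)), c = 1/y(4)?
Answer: -7897577/13286 ≈ -594.43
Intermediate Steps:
y(D) = -7 (y(D) = -1 - 6 = -7)
c = -1/7 (c = 1/(-7) = -1/7 ≈ -0.14286)
G(L, W) = W - 9*L + L*W
U = 1/13286 ≈ 7.5267e-5
G(65, c) + U = (-1/7 - 9*65 + 65*(-1/7)) + 1/13286 = (-1/7 - 585 - 65/7) + 1/13286 = -4161/7 + 1/13286 = -7897577/13286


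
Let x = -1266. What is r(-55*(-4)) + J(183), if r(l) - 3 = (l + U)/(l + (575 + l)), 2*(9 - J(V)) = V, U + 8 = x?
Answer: -163493/2030 ≈ -80.538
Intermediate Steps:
U = -1274 (U = -8 - 1266 = -1274)
J(V) = 9 - V/2
r(l) = 3 + (-1274 + l)/(575 + 2*l) (r(l) = 3 + (l - 1274)/(l + (575 + l)) = 3 + (-1274 + l)/(575 + 2*l))
r(-55*(-4)) + J(183) = (451 + 7*(-55*(-4)))/(575 + 2*(-55*(-4))) + (9 - ½*183) = (451 + 7*220)/(575 + 2*220) + (9 - 183/2) = (451 + 1540)/(575 + 440) - 165/2 = 1991/1015 - 165/2 = -163493/2030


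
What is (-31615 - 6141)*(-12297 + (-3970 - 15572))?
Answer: 1202113284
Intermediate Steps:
(-31615 - 6141)*(-12297 + (-3970 - 15572)) = -37756*(-12297 - 19542) = -37756*(-31839) = 1202113284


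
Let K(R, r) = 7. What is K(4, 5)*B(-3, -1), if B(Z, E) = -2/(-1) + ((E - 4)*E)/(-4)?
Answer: 21/4 ≈ 5.2500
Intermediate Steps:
B(Z, E) = 2 - E*(-4 + E)/4 (B(Z, E) = -2*(-1) + ((-4 + E)*E)*(-¼) = 2 + (E*(-4 + E))*(-¼) = 2 - E*(-4 + E)/4)
K(4, 5)*B(-3, -1) = 7*(2 - 1 - ¼*(-1)²) = 7*(2 - 1 - ¼*1) = 7*(2 - 1 - ¼) = 7*(¾) = 21/4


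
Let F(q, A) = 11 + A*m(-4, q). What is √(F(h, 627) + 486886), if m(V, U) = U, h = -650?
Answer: √79347 ≈ 281.69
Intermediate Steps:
F(q, A) = 11 + A*q
√(F(h, 627) + 486886) = √((11 + 627*(-650)) + 486886) = √((11 - 407550) + 486886) = √(-407539 + 486886) = √79347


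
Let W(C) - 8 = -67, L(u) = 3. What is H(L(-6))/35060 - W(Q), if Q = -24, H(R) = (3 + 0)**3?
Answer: 2068567/35060 ≈ 59.001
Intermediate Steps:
H(R) = 27 (H(R) = 3**3 = 27)
W(C) = -59 (W(C) = 8 - 67 = -59)
H(L(-6))/35060 - W(Q) = 27/35060 - 1*(-59) = 27*(1/35060) + 59 = 27/35060 + 59 = 2068567/35060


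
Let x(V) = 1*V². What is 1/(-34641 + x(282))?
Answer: 1/44883 ≈ 2.2280e-5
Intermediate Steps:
x(V) = V²
1/(-34641 + x(282)) = 1/(-34641 + 282²) = 1/(-34641 + 79524) = 1/44883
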